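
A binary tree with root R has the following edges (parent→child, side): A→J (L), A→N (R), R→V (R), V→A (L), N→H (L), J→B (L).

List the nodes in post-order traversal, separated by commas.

Post-order visits the left subtree, then the right subtree, then the node.
At R: no left child.
At R: go right to V.
  At V: go left to A.
    At A: go left to J.
      At J: go left to B.
        B is a leaf — visit B.
      At J: no right child.
      Visit J.
    At A: go right to N.
      At N: go left to H.
        H is a leaf — visit H.
      At N: no right child.
      Visit N.
    Visit A.
  At V: no right child.
  Visit V.
Visit R.

B, J, H, N, A, V, R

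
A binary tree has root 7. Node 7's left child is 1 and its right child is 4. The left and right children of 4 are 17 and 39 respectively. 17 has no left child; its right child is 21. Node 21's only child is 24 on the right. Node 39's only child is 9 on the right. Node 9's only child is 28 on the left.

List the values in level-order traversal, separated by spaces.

Level-order visits nodes level by level from the root, left to right within each level.
Level 0: 7
Level 1: 1, 4
Level 2: 17, 39
Level 3: 21, 9
Level 4: 24, 28

7 1 4 17 39 21 9 24 28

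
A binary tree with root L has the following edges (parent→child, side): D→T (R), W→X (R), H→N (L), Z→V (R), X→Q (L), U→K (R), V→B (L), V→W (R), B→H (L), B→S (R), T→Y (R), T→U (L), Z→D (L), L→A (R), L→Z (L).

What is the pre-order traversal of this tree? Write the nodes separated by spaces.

Pre-order visits the node, then its left subtree, then its right subtree.
Visit L.
At L: go left to Z.
  Visit Z.
  At Z: go left to D.
    Visit D.
    At D: no left child.
    At D: go right to T.
      Visit T.
      At T: go left to U.
        Visit U.
        At U: no left child.
        At U: go right to K.
          K is a leaf — visit K.
      At T: go right to Y.
        Y is a leaf — visit Y.
  At Z: go right to V.
    Visit V.
    At V: go left to B.
      Visit B.
      At B: go left to H.
        Visit H.
        At H: go left to N.
          N is a leaf — visit N.
        At H: no right child.
      At B: go right to S.
        S is a leaf — visit S.
    At V: go right to W.
      Visit W.
      At W: no left child.
      At W: go right to X.
        Visit X.
        At X: go left to Q.
          Q is a leaf — visit Q.
        At X: no right child.
At L: go right to A.
  A is a leaf — visit A.

L Z D T U K Y V B H N S W X Q A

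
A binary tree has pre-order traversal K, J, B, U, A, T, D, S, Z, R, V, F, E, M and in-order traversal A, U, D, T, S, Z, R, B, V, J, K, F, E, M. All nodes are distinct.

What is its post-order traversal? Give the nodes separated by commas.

The first element of pre-order is the root; it splits in-order into left and right subtrees.
Root K: left subtree has 10 nodes {A, U, D, T, S, Z, R, B, V, J}, right has 3 {F, E, M}.
  Root J: left subtree has 9 nodes {A, U, D, T, S, Z, R, B, V}, right has 0 { }.
    Root B: left subtree has 7 nodes {A, U, D, T, S, Z, R}, right has 1 {V}.
      Root U: left subtree has 1 node {A}, right has 5 {D, T, S, Z, R}.
        Root T: left subtree has 1 node {D}, right has 3 {S, Z, R}.
          Root S: left subtree has 0 nodes { }, right has 2 {Z, R}.
            Root Z: left subtree has 0 nodes { }, right has 1 {R}.
  Root F: left subtree has 0 nodes { }, right has 2 {E, M}.
    Root E: left subtree has 0 nodes { }, right has 1 {M}.

A, D, R, Z, S, T, U, V, B, J, M, E, F, K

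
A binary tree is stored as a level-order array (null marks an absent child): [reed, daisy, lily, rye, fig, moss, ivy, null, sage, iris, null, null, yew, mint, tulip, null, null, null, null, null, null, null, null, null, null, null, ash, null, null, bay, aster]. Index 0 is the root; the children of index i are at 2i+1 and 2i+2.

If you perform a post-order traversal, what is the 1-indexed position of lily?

Post-order visits the left subtree, then the right subtree, then the node.
At reed: go left to daisy.
  At daisy: go left to rye.
    At rye: no left child.
    At rye: go right to sage.
      sage is a leaf — visit sage.
    Visit rye.
  At daisy: go right to fig.
    At fig: go left to iris.
      iris is a leaf — visit iris.
    At fig: no right child.
    Visit fig.
  Visit daisy.
At reed: go right to lily.
  At lily: go left to moss.
    At moss: no left child.
    At moss: go right to yew.
      At yew: no left child.
      At yew: go right to ash.
        ash is a leaf — visit ash.
      Visit yew.
    Visit moss.
  At lily: go right to ivy.
    At ivy: go left to mint.
      mint is a leaf — visit mint.
    At ivy: go right to tulip.
      At tulip: go left to bay.
        bay is a leaf — visit bay.
      At tulip: go right to aster.
        aster is a leaf — visit aster.
      Visit tulip.
    Visit ivy.
  Visit lily.
Visit reed.
Full post-order sequence: sage, rye, iris, fig, daisy, ash, yew, moss, mint, bay, aster, tulip, ivy, lily, reed.

14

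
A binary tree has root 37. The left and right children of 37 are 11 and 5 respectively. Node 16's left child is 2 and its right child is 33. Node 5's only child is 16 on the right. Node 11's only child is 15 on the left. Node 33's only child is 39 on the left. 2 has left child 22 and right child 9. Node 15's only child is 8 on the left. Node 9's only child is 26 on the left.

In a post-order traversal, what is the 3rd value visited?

11

Post-order visits the left subtree, then the right subtree, then the node.
At 37: go left to 11.
  At 11: go left to 15.
    At 15: go left to 8.
      8 is a leaf — visit 8.
    At 15: no right child.
    Visit 15.
  At 11: no right child.
  Visit 11.
At 37: go right to 5.
  At 5: no left child.
  At 5: go right to 16.
    At 16: go left to 2.
      At 2: go left to 22.
        22 is a leaf — visit 22.
      At 2: go right to 9.
        At 9: go left to 26.
          26 is a leaf — visit 26.
        At 9: no right child.
        Visit 9.
      Visit 2.
    At 16: go right to 33.
      At 33: go left to 39.
        39 is a leaf — visit 39.
      At 33: no right child.
      Visit 33.
    Visit 16.
  Visit 5.
Visit 37.
Full post-order sequence: 8, 15, 11, 22, 26, 9, 2, 39, 33, 16, 5, 37.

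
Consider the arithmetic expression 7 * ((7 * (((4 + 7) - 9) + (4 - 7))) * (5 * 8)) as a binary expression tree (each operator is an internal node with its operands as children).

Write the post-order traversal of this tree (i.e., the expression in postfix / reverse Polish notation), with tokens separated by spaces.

Post-order on an expression tree gives postfix notation: for each operator, emit left operand, right operand, then the operator.

7 7 4 7 + 9 - 4 7 - + * 5 8 * * *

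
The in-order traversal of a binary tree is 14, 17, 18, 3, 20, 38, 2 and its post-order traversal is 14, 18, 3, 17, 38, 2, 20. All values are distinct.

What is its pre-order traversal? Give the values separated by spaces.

20 17 14 3 18 2 38

The last element of post-order is the root; it splits in-order into left and right subtrees.
Root 20: left subtree has 4 nodes {14, 17, 18, 3}, right has 2 {38, 2}.
  Root 17: left subtree has 1 node {14}, right has 2 {18, 3}.
    Root 3: left subtree has 1 node {18}, right has 0 { }.
  Root 2: left subtree has 1 node {38}, right has 0 { }.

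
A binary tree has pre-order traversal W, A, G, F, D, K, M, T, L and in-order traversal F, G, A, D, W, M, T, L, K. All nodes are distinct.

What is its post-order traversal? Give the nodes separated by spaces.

F G D A L T M K W

The first element of pre-order is the root; it splits in-order into left and right subtrees.
Root W: left subtree has 4 nodes {F, G, A, D}, right has 4 {M, T, L, K}.
  Root A: left subtree has 2 nodes {F, G}, right has 1 {D}.
    Root G: left subtree has 1 node {F}, right has 0 { }.
  Root K: left subtree has 3 nodes {M, T, L}, right has 0 { }.
    Root M: left subtree has 0 nodes { }, right has 2 {T, L}.
      Root T: left subtree has 0 nodes { }, right has 1 {L}.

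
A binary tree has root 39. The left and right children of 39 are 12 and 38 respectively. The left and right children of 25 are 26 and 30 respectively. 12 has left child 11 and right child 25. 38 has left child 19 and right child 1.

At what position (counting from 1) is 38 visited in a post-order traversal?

Post-order visits the left subtree, then the right subtree, then the node.
At 39: go left to 12.
  At 12: go left to 11.
    11 is a leaf — visit 11.
  At 12: go right to 25.
    At 25: go left to 26.
      26 is a leaf — visit 26.
    At 25: go right to 30.
      30 is a leaf — visit 30.
    Visit 25.
  Visit 12.
At 39: go right to 38.
  At 38: go left to 19.
    19 is a leaf — visit 19.
  At 38: go right to 1.
    1 is a leaf — visit 1.
  Visit 38.
Visit 39.
Full post-order sequence: 11, 26, 30, 25, 12, 19, 1, 38, 39.

8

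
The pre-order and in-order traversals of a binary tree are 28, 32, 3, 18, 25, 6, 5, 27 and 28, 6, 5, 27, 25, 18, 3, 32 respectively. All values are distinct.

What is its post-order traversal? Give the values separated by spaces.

The first element of pre-order is the root; it splits in-order into left and right subtrees.
Root 28: left subtree has 0 nodes { }, right has 7 {6, 5, 27, 25, 18, 3, 32}.
  Root 32: left subtree has 6 nodes {6, 5, 27, 25, 18, 3}, right has 0 { }.
    Root 3: left subtree has 5 nodes {6, 5, 27, 25, 18}, right has 0 { }.
      Root 18: left subtree has 4 nodes {6, 5, 27, 25}, right has 0 { }.
        Root 25: left subtree has 3 nodes {6, 5, 27}, right has 0 { }.
          Root 6: left subtree has 0 nodes { }, right has 2 {5, 27}.
            Root 5: left subtree has 0 nodes { }, right has 1 {27}.

27 5 6 25 18 3 32 28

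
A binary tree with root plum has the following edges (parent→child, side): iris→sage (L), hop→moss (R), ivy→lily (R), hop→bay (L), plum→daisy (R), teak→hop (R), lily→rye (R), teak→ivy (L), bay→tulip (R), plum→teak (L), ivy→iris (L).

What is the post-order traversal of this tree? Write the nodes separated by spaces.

sage iris rye lily ivy tulip bay moss hop teak daisy plum

Post-order visits the left subtree, then the right subtree, then the node.
At plum: go left to teak.
  At teak: go left to ivy.
    At ivy: go left to iris.
      At iris: go left to sage.
        sage is a leaf — visit sage.
      At iris: no right child.
      Visit iris.
    At ivy: go right to lily.
      At lily: no left child.
      At lily: go right to rye.
        rye is a leaf — visit rye.
      Visit lily.
    Visit ivy.
  At teak: go right to hop.
    At hop: go left to bay.
      At bay: no left child.
      At bay: go right to tulip.
        tulip is a leaf — visit tulip.
      Visit bay.
    At hop: go right to moss.
      moss is a leaf — visit moss.
    Visit hop.
  Visit teak.
At plum: go right to daisy.
  daisy is a leaf — visit daisy.
Visit plum.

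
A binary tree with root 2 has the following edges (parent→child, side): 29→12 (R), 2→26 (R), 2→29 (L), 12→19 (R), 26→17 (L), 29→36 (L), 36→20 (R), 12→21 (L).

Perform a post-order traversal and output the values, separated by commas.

20, 36, 21, 19, 12, 29, 17, 26, 2

Post-order visits the left subtree, then the right subtree, then the node.
At 2: go left to 29.
  At 29: go left to 36.
    At 36: no left child.
    At 36: go right to 20.
      20 is a leaf — visit 20.
    Visit 36.
  At 29: go right to 12.
    At 12: go left to 21.
      21 is a leaf — visit 21.
    At 12: go right to 19.
      19 is a leaf — visit 19.
    Visit 12.
  Visit 29.
At 2: go right to 26.
  At 26: go left to 17.
    17 is a leaf — visit 17.
  At 26: no right child.
  Visit 26.
Visit 2.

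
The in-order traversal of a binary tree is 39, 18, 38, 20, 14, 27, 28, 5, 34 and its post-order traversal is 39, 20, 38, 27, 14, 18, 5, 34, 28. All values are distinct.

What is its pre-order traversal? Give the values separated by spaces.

The last element of post-order is the root; it splits in-order into left and right subtrees.
Root 28: left subtree has 6 nodes {39, 18, 38, 20, 14, 27}, right has 2 {5, 34}.
  Root 18: left subtree has 1 node {39}, right has 4 {38, 20, 14, 27}.
    Root 14: left subtree has 2 nodes {38, 20}, right has 1 {27}.
      Root 38: left subtree has 0 nodes { }, right has 1 {20}.
  Root 34: left subtree has 1 node {5}, right has 0 { }.

28 18 39 14 38 20 27 34 5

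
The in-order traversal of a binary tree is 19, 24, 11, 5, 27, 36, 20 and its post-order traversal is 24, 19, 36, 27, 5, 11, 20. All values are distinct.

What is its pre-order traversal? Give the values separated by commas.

20, 11, 19, 24, 5, 27, 36

The last element of post-order is the root; it splits in-order into left and right subtrees.
Root 20: left subtree has 6 nodes {19, 24, 11, 5, 27, 36}, right has 0 { }.
  Root 11: left subtree has 2 nodes {19, 24}, right has 3 {5, 27, 36}.
    Root 19: left subtree has 0 nodes { }, right has 1 {24}.
    Root 5: left subtree has 0 nodes { }, right has 2 {27, 36}.
      Root 27: left subtree has 0 nodes { }, right has 1 {36}.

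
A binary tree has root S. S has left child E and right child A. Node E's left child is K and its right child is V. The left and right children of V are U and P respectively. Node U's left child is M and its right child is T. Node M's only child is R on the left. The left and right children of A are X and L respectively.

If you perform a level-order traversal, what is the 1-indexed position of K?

4

Level-order visits nodes level by level from the root, left to right within each level.
Level 0: S
Level 1: E, A
Level 2: K, V, X, L
Level 3: U, P
Level 4: M, T
Level 5: R
Full level-order sequence: S, E, A, K, V, X, L, U, P, M, T, R.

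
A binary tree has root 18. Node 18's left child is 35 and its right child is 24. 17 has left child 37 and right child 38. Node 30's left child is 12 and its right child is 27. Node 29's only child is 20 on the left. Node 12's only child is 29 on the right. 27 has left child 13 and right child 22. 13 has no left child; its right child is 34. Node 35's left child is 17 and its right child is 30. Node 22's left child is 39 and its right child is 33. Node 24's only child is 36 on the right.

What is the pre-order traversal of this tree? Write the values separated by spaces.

Pre-order visits the node, then its left subtree, then its right subtree.
Visit 18.
At 18: go left to 35.
  Visit 35.
  At 35: go left to 17.
    Visit 17.
    At 17: go left to 37.
      37 is a leaf — visit 37.
    At 17: go right to 38.
      38 is a leaf — visit 38.
  At 35: go right to 30.
    Visit 30.
    At 30: go left to 12.
      Visit 12.
      At 12: no left child.
      At 12: go right to 29.
        Visit 29.
        At 29: go left to 20.
          20 is a leaf — visit 20.
        At 29: no right child.
    At 30: go right to 27.
      Visit 27.
      At 27: go left to 13.
        Visit 13.
        At 13: no left child.
        At 13: go right to 34.
          34 is a leaf — visit 34.
      At 27: go right to 22.
        Visit 22.
        At 22: go left to 39.
          39 is a leaf — visit 39.
        At 22: go right to 33.
          33 is a leaf — visit 33.
At 18: go right to 24.
  Visit 24.
  At 24: no left child.
  At 24: go right to 36.
    36 is a leaf — visit 36.

18 35 17 37 38 30 12 29 20 27 13 34 22 39 33 24 36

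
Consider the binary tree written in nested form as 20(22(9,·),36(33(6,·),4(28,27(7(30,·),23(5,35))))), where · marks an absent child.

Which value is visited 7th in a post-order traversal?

7

Post-order visits the left subtree, then the right subtree, then the node.
At 20: go left to 22.
  At 22: go left to 9.
    9 is a leaf — visit 9.
  At 22: no right child.
  Visit 22.
At 20: go right to 36.
  At 36: go left to 33.
    At 33: go left to 6.
      6 is a leaf — visit 6.
    At 33: no right child.
    Visit 33.
  At 36: go right to 4.
    At 4: go left to 28.
      28 is a leaf — visit 28.
    At 4: go right to 27.
      At 27: go left to 7.
        At 7: go left to 30.
          30 is a leaf — visit 30.
        At 7: no right child.
        Visit 7.
      At 27: go right to 23.
        At 23: go left to 5.
          5 is a leaf — visit 5.
        At 23: go right to 35.
          35 is a leaf — visit 35.
        Visit 23.
      Visit 27.
    Visit 4.
  Visit 36.
Visit 20.
Full post-order sequence: 9, 22, 6, 33, 28, 30, 7, 5, 35, 23, 27, 4, 36, 20.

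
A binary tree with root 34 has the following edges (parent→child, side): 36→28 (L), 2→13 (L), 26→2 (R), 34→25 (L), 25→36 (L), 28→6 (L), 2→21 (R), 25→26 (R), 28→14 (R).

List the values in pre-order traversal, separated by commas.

Pre-order visits the node, then its left subtree, then its right subtree.
Visit 34.
At 34: go left to 25.
  Visit 25.
  At 25: go left to 36.
    Visit 36.
    At 36: go left to 28.
      Visit 28.
      At 28: go left to 6.
        6 is a leaf — visit 6.
      At 28: go right to 14.
        14 is a leaf — visit 14.
    At 36: no right child.
  At 25: go right to 26.
    Visit 26.
    At 26: no left child.
    At 26: go right to 2.
      Visit 2.
      At 2: go left to 13.
        13 is a leaf — visit 13.
      At 2: go right to 21.
        21 is a leaf — visit 21.
At 34: no right child.

34, 25, 36, 28, 6, 14, 26, 2, 13, 21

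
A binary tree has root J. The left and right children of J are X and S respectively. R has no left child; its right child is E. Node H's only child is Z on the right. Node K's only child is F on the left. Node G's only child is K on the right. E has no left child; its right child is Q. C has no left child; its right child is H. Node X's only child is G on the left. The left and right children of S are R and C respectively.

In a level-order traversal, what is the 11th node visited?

Level-order visits nodes level by level from the root, left to right within each level.
Level 0: J
Level 1: X, S
Level 2: G, R, C
Level 3: K, E, H
Level 4: F, Q, Z
Full level-order sequence: J, X, S, G, R, C, K, E, H, F, Q, Z.

Q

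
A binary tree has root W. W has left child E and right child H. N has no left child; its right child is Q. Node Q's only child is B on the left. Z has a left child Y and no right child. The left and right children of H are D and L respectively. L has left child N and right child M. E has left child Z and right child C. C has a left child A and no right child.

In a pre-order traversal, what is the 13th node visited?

Pre-order visits the node, then its left subtree, then its right subtree.
Visit W.
At W: go left to E.
  Visit E.
  At E: go left to Z.
    Visit Z.
    At Z: go left to Y.
      Y is a leaf — visit Y.
    At Z: no right child.
  At E: go right to C.
    Visit C.
    At C: go left to A.
      A is a leaf — visit A.
    At C: no right child.
At W: go right to H.
  Visit H.
  At H: go left to D.
    D is a leaf — visit D.
  At H: go right to L.
    Visit L.
    At L: go left to N.
      Visit N.
      At N: no left child.
      At N: go right to Q.
        Visit Q.
        At Q: go left to B.
          B is a leaf — visit B.
        At Q: no right child.
    At L: go right to M.
      M is a leaf — visit M.
Full pre-order sequence: W, E, Z, Y, C, A, H, D, L, N, Q, B, M.

M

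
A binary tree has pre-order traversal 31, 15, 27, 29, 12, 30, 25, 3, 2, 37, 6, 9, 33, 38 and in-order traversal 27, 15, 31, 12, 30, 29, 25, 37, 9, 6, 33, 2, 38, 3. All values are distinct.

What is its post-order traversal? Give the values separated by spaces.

The first element of pre-order is the root; it splits in-order into left and right subtrees.
Root 31: left subtree has 2 nodes {27, 15}, right has 11 {12, 30, 29, 25, 37, 9, 6, 33, 2, 38, 3}.
  Root 15: left subtree has 1 node {27}, right has 0 { }.
  Root 29: left subtree has 2 nodes {12, 30}, right has 8 {25, 37, 9, 6, 33, 2, 38, 3}.
    Root 12: left subtree has 0 nodes { }, right has 1 {30}.
    Root 25: left subtree has 0 nodes { }, right has 7 {37, 9, 6, 33, 2, 38, 3}.
      Root 3: left subtree has 6 nodes {37, 9, 6, 33, 2, 38}, right has 0 { }.
        Root 2: left subtree has 4 nodes {37, 9, 6, 33}, right has 1 {38}.
          Root 37: left subtree has 0 nodes { }, right has 3 {9, 6, 33}.
            Root 6: left subtree has 1 node {9}, right has 1 {33}.

27 15 30 12 9 33 6 37 38 2 3 25 29 31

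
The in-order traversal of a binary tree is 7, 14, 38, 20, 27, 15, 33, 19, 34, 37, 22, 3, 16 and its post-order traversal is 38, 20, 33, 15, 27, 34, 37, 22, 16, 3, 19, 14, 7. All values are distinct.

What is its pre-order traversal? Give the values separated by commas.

7, 14, 19, 27, 20, 38, 15, 33, 3, 22, 37, 34, 16

The last element of post-order is the root; it splits in-order into left and right subtrees.
Root 7: left subtree has 0 nodes { }, right has 12 {14, 38, 20, 27, 15, 33, 19, 34, 37, 22, 3, 16}.
  Root 14: left subtree has 0 nodes { }, right has 11 {38, 20, 27, 15, 33, 19, 34, 37, 22, 3, 16}.
    Root 19: left subtree has 5 nodes {38, 20, 27, 15, 33}, right has 5 {34, 37, 22, 3, 16}.
      Root 27: left subtree has 2 nodes {38, 20}, right has 2 {15, 33}.
        Root 20: left subtree has 1 node {38}, right has 0 { }.
        Root 15: left subtree has 0 nodes { }, right has 1 {33}.
      Root 3: left subtree has 3 nodes {34, 37, 22}, right has 1 {16}.
        Root 22: left subtree has 2 nodes {34, 37}, right has 0 { }.
          Root 37: left subtree has 1 node {34}, right has 0 { }.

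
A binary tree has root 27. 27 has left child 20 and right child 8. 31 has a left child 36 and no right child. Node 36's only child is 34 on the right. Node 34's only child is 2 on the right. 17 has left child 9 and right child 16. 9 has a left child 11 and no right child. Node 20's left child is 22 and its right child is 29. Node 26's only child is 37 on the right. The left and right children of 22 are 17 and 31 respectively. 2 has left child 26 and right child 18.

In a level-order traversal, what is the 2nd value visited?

20

Level-order visits nodes level by level from the root, left to right within each level.
Level 0: 27
Level 1: 20, 8
Level 2: 22, 29
Level 3: 17, 31
Level 4: 9, 16, 36
Level 5: 11, 34
Level 6: 2
Level 7: 26, 18
Level 8: 37
Full level-order sequence: 27, 20, 8, 22, 29, 17, 31, 9, 16, 36, 11, 34, 2, 26, 18, 37.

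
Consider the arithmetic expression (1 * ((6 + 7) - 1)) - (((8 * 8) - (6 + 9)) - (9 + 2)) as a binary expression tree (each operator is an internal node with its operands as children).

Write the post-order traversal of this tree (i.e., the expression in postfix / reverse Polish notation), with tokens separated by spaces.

1 6 7 + 1 - * 8 8 * 6 9 + - 9 2 + - -

Post-order on an expression tree gives postfix notation: for each operator, emit left operand, right operand, then the operator.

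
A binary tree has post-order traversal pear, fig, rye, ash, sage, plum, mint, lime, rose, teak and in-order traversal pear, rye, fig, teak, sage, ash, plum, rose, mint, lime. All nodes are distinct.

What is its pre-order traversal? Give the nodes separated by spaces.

teak rye pear fig rose plum sage ash lime mint

The last element of post-order is the root; it splits in-order into left and right subtrees.
Root teak: left subtree has 3 nodes {pear, rye, fig}, right has 6 {sage, ash, plum, rose, mint, lime}.
  Root rye: left subtree has 1 node {pear}, right has 1 {fig}.
  Root rose: left subtree has 3 nodes {sage, ash, plum}, right has 2 {mint, lime}.
    Root plum: left subtree has 2 nodes {sage, ash}, right has 0 { }.
      Root sage: left subtree has 0 nodes { }, right has 1 {ash}.
    Root lime: left subtree has 1 node {mint}, right has 0 { }.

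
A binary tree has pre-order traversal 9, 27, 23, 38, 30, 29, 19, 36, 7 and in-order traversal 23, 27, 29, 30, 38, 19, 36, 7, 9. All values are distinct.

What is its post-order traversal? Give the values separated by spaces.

The first element of pre-order is the root; it splits in-order into left and right subtrees.
Root 9: left subtree has 8 nodes {23, 27, 29, 30, 38, 19, 36, 7}, right has 0 { }.
  Root 27: left subtree has 1 node {23}, right has 6 {29, 30, 38, 19, 36, 7}.
    Root 38: left subtree has 2 nodes {29, 30}, right has 3 {19, 36, 7}.
      Root 30: left subtree has 1 node {29}, right has 0 { }.
      Root 19: left subtree has 0 nodes { }, right has 2 {36, 7}.
        Root 36: left subtree has 0 nodes { }, right has 1 {7}.

23 29 30 7 36 19 38 27 9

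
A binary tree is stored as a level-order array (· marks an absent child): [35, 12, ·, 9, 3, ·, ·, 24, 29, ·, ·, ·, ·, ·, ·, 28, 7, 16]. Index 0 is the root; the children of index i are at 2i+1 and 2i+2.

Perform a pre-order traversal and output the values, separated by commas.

35, 12, 9, 24, 28, 7, 29, 16, 3

Pre-order visits the node, then its left subtree, then its right subtree.
Visit 35.
At 35: go left to 12.
  Visit 12.
  At 12: go left to 9.
    Visit 9.
    At 9: go left to 24.
      Visit 24.
      At 24: go left to 28.
        28 is a leaf — visit 28.
      At 24: go right to 7.
        7 is a leaf — visit 7.
    At 9: go right to 29.
      Visit 29.
      At 29: go left to 16.
        16 is a leaf — visit 16.
      At 29: no right child.
  At 12: go right to 3.
    3 is a leaf — visit 3.
At 35: no right child.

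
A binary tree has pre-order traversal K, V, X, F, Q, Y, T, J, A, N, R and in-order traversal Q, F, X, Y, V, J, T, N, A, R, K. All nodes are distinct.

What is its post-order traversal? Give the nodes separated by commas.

The first element of pre-order is the root; it splits in-order into left and right subtrees.
Root K: left subtree has 10 nodes {Q, F, X, Y, V, J, T, N, A, R}, right has 0 { }.
  Root V: left subtree has 4 nodes {Q, F, X, Y}, right has 5 {J, T, N, A, R}.
    Root X: left subtree has 2 nodes {Q, F}, right has 1 {Y}.
      Root F: left subtree has 1 node {Q}, right has 0 { }.
    Root T: left subtree has 1 node {J}, right has 3 {N, A, R}.
      Root A: left subtree has 1 node {N}, right has 1 {R}.

Q, F, Y, X, J, N, R, A, T, V, K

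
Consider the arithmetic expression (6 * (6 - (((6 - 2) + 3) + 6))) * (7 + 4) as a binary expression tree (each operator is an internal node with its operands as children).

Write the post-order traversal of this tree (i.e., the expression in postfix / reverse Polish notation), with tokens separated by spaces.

6 6 6 2 - 3 + 6 + - * 7 4 + *

Post-order on an expression tree gives postfix notation: for each operator, emit left operand, right operand, then the operator.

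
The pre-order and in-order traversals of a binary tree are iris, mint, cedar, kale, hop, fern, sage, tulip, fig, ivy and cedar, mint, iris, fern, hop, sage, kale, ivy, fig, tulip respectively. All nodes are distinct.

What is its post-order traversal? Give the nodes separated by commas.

cedar, mint, fern, sage, hop, ivy, fig, tulip, kale, iris

The first element of pre-order is the root; it splits in-order into left and right subtrees.
Root iris: left subtree has 2 nodes {cedar, mint}, right has 7 {fern, hop, sage, kale, ivy, fig, tulip}.
  Root mint: left subtree has 1 node {cedar}, right has 0 { }.
  Root kale: left subtree has 3 nodes {fern, hop, sage}, right has 3 {ivy, fig, tulip}.
    Root hop: left subtree has 1 node {fern}, right has 1 {sage}.
    Root tulip: left subtree has 2 nodes {ivy, fig}, right has 0 { }.
      Root fig: left subtree has 1 node {ivy}, right has 0 { }.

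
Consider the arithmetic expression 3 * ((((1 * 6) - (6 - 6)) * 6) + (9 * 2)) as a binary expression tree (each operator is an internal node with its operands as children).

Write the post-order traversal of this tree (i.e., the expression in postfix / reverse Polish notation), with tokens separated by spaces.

Post-order on an expression tree gives postfix notation: for each operator, emit left operand, right operand, then the operator.

3 1 6 * 6 6 - - 6 * 9 2 * + *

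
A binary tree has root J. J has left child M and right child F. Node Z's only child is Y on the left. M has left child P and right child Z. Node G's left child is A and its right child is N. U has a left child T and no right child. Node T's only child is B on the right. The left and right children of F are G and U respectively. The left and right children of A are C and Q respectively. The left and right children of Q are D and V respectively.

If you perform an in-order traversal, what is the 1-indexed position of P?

1

In-order visits the left subtree, then the node, then the right subtree.
At J: go left to M.
  At M: go left to P.
    P is a leaf — visit P.
  Visit M.
  At M: go right to Z.
    At Z: go left to Y.
      Y is a leaf — visit Y.
    Visit Z.
    At Z: no right child.
Visit J.
At J: go right to F.
  At F: go left to G.
    At G: go left to A.
      At A: go left to C.
        C is a leaf — visit C.
      Visit A.
      At A: go right to Q.
        At Q: go left to D.
          D is a leaf — visit D.
        Visit Q.
        At Q: go right to V.
          V is a leaf — visit V.
    Visit G.
    At G: go right to N.
      N is a leaf — visit N.
  Visit F.
  At F: go right to U.
    At U: go left to T.
      At T: no left child.
      Visit T.
      At T: go right to B.
        B is a leaf — visit B.
    Visit U.
    At U: no right child.
Full in-order sequence: P, M, Y, Z, J, C, A, D, Q, V, G, N, F, T, B, U.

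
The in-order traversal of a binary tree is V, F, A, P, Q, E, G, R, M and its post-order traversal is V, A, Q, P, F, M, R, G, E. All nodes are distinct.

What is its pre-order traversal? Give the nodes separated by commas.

E, F, V, P, A, Q, G, R, M

The last element of post-order is the root; it splits in-order into left and right subtrees.
Root E: left subtree has 5 nodes {V, F, A, P, Q}, right has 3 {G, R, M}.
  Root F: left subtree has 1 node {V}, right has 3 {A, P, Q}.
    Root P: left subtree has 1 node {A}, right has 1 {Q}.
  Root G: left subtree has 0 nodes { }, right has 2 {R, M}.
    Root R: left subtree has 0 nodes { }, right has 1 {M}.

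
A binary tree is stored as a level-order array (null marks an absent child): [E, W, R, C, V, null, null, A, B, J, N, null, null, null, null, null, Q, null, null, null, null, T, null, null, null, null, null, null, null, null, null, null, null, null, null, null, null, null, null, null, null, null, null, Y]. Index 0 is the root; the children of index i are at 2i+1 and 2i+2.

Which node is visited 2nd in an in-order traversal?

Q

In-order visits the left subtree, then the node, then the right subtree.
At E: go left to W.
  At W: go left to C.
    At C: go left to A.
      At A: no left child.
      Visit A.
      At A: go right to Q.
        Q is a leaf — visit Q.
    Visit C.
    At C: go right to B.
      B is a leaf — visit B.
  Visit W.
  At W: go right to V.
    At V: go left to J.
      J is a leaf — visit J.
    Visit V.
    At V: go right to N.
      At N: go left to T.
        At T: go left to Y.
          Y is a leaf — visit Y.
        Visit T.
        At T: no right child.
      Visit N.
      At N: no right child.
Visit E.
At E: go right to R.
  R is a leaf — visit R.
Full in-order sequence: A, Q, C, B, W, J, V, Y, T, N, E, R.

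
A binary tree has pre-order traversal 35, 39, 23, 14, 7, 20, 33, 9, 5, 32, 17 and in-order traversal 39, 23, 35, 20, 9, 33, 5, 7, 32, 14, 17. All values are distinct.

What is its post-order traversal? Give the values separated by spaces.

The first element of pre-order is the root; it splits in-order into left and right subtrees.
Root 35: left subtree has 2 nodes {39, 23}, right has 8 {20, 9, 33, 5, 7, 32, 14, 17}.
  Root 39: left subtree has 0 nodes { }, right has 1 {23}.
  Root 14: left subtree has 6 nodes {20, 9, 33, 5, 7, 32}, right has 1 {17}.
    Root 7: left subtree has 4 nodes {20, 9, 33, 5}, right has 1 {32}.
      Root 20: left subtree has 0 nodes { }, right has 3 {9, 33, 5}.
        Root 33: left subtree has 1 node {9}, right has 1 {5}.

23 39 9 5 33 20 32 7 17 14 35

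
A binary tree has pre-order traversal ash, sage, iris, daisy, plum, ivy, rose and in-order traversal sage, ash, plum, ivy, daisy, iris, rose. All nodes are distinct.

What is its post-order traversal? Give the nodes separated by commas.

sage, ivy, plum, daisy, rose, iris, ash

The first element of pre-order is the root; it splits in-order into left and right subtrees.
Root ash: left subtree has 1 node {sage}, right has 5 {plum, ivy, daisy, iris, rose}.
  Root iris: left subtree has 3 nodes {plum, ivy, daisy}, right has 1 {rose}.
    Root daisy: left subtree has 2 nodes {plum, ivy}, right has 0 { }.
      Root plum: left subtree has 0 nodes { }, right has 1 {ivy}.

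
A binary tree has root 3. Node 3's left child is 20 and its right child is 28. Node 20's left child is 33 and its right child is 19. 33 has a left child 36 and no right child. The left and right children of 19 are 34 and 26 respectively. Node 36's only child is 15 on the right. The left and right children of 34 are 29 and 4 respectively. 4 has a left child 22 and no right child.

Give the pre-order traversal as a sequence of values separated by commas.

3, 20, 33, 36, 15, 19, 34, 29, 4, 22, 26, 28

Pre-order visits the node, then its left subtree, then its right subtree.
Visit 3.
At 3: go left to 20.
  Visit 20.
  At 20: go left to 33.
    Visit 33.
    At 33: go left to 36.
      Visit 36.
      At 36: no left child.
      At 36: go right to 15.
        15 is a leaf — visit 15.
    At 33: no right child.
  At 20: go right to 19.
    Visit 19.
    At 19: go left to 34.
      Visit 34.
      At 34: go left to 29.
        29 is a leaf — visit 29.
      At 34: go right to 4.
        Visit 4.
        At 4: go left to 22.
          22 is a leaf — visit 22.
        At 4: no right child.
    At 19: go right to 26.
      26 is a leaf — visit 26.
At 3: go right to 28.
  28 is a leaf — visit 28.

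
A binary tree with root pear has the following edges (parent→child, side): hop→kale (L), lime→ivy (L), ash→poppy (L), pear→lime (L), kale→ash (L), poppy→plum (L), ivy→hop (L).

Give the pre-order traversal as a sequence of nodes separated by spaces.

Pre-order visits the node, then its left subtree, then its right subtree.
Visit pear.
At pear: go left to lime.
  Visit lime.
  At lime: go left to ivy.
    Visit ivy.
    At ivy: go left to hop.
      Visit hop.
      At hop: go left to kale.
        Visit kale.
        At kale: go left to ash.
          Visit ash.
          At ash: go left to poppy.
            Visit poppy.
            At poppy: go left to plum.
              plum is a leaf — visit plum.
            At poppy: no right child.
          At ash: no right child.
        At kale: no right child.
      At hop: no right child.
    At ivy: no right child.
  At lime: no right child.
At pear: no right child.

pear lime ivy hop kale ash poppy plum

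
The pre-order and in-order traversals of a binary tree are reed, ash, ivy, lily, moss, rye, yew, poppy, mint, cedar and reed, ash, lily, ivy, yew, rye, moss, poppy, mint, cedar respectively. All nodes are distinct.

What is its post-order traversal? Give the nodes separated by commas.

The first element of pre-order is the root; it splits in-order into left and right subtrees.
Root reed: left subtree has 0 nodes { }, right has 9 {ash, lily, ivy, yew, rye, moss, poppy, mint, cedar}.
  Root ash: left subtree has 0 nodes { }, right has 8 {lily, ivy, yew, rye, moss, poppy, mint, cedar}.
    Root ivy: left subtree has 1 node {lily}, right has 6 {yew, rye, moss, poppy, mint, cedar}.
      Root moss: left subtree has 2 nodes {yew, rye}, right has 3 {poppy, mint, cedar}.
        Root rye: left subtree has 1 node {yew}, right has 0 { }.
        Root poppy: left subtree has 0 nodes { }, right has 2 {mint, cedar}.
          Root mint: left subtree has 0 nodes { }, right has 1 {cedar}.

lily, yew, rye, cedar, mint, poppy, moss, ivy, ash, reed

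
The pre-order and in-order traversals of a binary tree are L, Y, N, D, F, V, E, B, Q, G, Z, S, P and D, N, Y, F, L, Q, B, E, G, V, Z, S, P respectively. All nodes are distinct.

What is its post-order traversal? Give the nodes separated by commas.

The first element of pre-order is the root; it splits in-order into left and right subtrees.
Root L: left subtree has 4 nodes {D, N, Y, F}, right has 8 {Q, B, E, G, V, Z, S, P}.
  Root Y: left subtree has 2 nodes {D, N}, right has 1 {F}.
    Root N: left subtree has 1 node {D}, right has 0 { }.
  Root V: left subtree has 4 nodes {Q, B, E, G}, right has 3 {Z, S, P}.
    Root E: left subtree has 2 nodes {Q, B}, right has 1 {G}.
      Root B: left subtree has 1 node {Q}, right has 0 { }.
    Root Z: left subtree has 0 nodes { }, right has 2 {S, P}.
      Root S: left subtree has 0 nodes { }, right has 1 {P}.

D, N, F, Y, Q, B, G, E, P, S, Z, V, L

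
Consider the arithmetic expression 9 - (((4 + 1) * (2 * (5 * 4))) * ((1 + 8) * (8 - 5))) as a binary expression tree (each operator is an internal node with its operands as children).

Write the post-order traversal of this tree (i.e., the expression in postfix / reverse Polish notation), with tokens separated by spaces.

9 4 1 + 2 5 4 * * * 1 8 + 8 5 - * * -

Post-order on an expression tree gives postfix notation: for each operator, emit left operand, right operand, then the operator.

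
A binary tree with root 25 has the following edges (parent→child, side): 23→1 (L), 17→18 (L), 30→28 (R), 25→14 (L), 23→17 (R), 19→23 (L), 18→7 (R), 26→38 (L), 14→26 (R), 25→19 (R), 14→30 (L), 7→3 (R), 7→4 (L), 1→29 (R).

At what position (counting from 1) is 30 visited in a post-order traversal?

2

Post-order visits the left subtree, then the right subtree, then the node.
At 25: go left to 14.
  At 14: go left to 30.
    At 30: no left child.
    At 30: go right to 28.
      28 is a leaf — visit 28.
    Visit 30.
  At 14: go right to 26.
    At 26: go left to 38.
      38 is a leaf — visit 38.
    At 26: no right child.
    Visit 26.
  Visit 14.
At 25: go right to 19.
  At 19: go left to 23.
    At 23: go left to 1.
      At 1: no left child.
      At 1: go right to 29.
        29 is a leaf — visit 29.
      Visit 1.
    At 23: go right to 17.
      At 17: go left to 18.
        At 18: no left child.
        At 18: go right to 7.
          At 7: go left to 4.
            4 is a leaf — visit 4.
          At 7: go right to 3.
            3 is a leaf — visit 3.
          Visit 7.
        Visit 18.
      At 17: no right child.
      Visit 17.
    Visit 23.
  At 19: no right child.
  Visit 19.
Visit 25.
Full post-order sequence: 28, 30, 38, 26, 14, 29, 1, 4, 3, 7, 18, 17, 23, 19, 25.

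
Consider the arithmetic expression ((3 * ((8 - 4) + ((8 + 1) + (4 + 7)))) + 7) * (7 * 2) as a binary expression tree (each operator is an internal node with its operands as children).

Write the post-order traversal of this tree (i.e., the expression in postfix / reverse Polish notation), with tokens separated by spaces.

3 8 4 - 8 1 + 4 7 + + + * 7 + 7 2 * *

Post-order on an expression tree gives postfix notation: for each operator, emit left operand, right operand, then the operator.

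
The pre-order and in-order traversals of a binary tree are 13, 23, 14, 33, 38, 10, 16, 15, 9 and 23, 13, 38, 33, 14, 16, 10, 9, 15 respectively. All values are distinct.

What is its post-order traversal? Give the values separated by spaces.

The first element of pre-order is the root; it splits in-order into left and right subtrees.
Root 13: left subtree has 1 node {23}, right has 7 {38, 33, 14, 16, 10, 9, 15}.
  Root 14: left subtree has 2 nodes {38, 33}, right has 4 {16, 10, 9, 15}.
    Root 33: left subtree has 1 node {38}, right has 0 { }.
    Root 10: left subtree has 1 node {16}, right has 2 {9, 15}.
      Root 15: left subtree has 1 node {9}, right has 0 { }.

23 38 33 16 9 15 10 14 13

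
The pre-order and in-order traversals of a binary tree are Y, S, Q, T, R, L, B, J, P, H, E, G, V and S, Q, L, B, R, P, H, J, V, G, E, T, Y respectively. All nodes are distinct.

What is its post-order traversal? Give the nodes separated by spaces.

The first element of pre-order is the root; it splits in-order into left and right subtrees.
Root Y: left subtree has 12 nodes {S, Q, L, B, R, P, H, J, V, G, E, T}, right has 0 { }.
  Root S: left subtree has 0 nodes { }, right has 11 {Q, L, B, R, P, H, J, V, G, E, T}.
    Root Q: left subtree has 0 nodes { }, right has 10 {L, B, R, P, H, J, V, G, E, T}.
      Root T: left subtree has 9 nodes {L, B, R, P, H, J, V, G, E}, right has 0 { }.
        Root R: left subtree has 2 nodes {L, B}, right has 6 {P, H, J, V, G, E}.
          Root L: left subtree has 0 nodes { }, right has 1 {B}.
          Root J: left subtree has 2 nodes {P, H}, right has 3 {V, G, E}.
            Root P: left subtree has 0 nodes { }, right has 1 {H}.
            Root E: left subtree has 2 nodes {V, G}, right has 0 { }.
              Root G: left subtree has 1 node {V}, right has 0 { }.

B L H P V G E J R T Q S Y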